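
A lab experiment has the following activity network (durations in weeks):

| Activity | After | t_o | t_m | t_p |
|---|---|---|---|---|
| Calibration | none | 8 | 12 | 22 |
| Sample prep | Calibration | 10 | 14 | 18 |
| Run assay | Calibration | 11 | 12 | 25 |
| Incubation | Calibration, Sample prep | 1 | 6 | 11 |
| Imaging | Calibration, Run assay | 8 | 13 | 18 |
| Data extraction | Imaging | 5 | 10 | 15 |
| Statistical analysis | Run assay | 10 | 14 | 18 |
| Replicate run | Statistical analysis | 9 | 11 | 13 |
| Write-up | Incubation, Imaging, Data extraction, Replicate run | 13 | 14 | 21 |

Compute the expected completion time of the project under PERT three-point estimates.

67 weeks

te_Calibration = (8 + 4·12 + 22)/6 = 78/6 = 13
te_Sample prep = (10 + 4·14 + 18)/6 = 84/6 = 14
te_Run assay = (11 + 4·12 + 25)/6 = 84/6 = 14
te_Incubation = (1 + 4·6 + 11)/6 = 36/6 = 6
te_Imaging = (8 + 4·13 + 18)/6 = 78/6 = 13
te_Data extraction = (5 + 4·10 + 15)/6 = 60/6 = 10
te_Statistical analysis = (10 + 4·14 + 18)/6 = 84/6 = 14
te_Replicate run = (9 + 4·11 + 13)/6 = 66/6 = 11
te_Write-up = (13 + 4·14 + 21)/6 = 90/6 = 15

Forward pass:
ES_Calibration = 0; EF_Calibration = 13
ES_Sample prep = 13; EF_Sample prep = 13+14 = 27
ES_Run assay = 13; EF_Run assay = 13+14 = 27
ES_Incubation = max(EF_Calibration=13, EF_Sample prep=27) = 27; EF_Incubation = 27+6 = 33
ES_Imaging = max(EF_Calibration=13, EF_Run assay=27) = 27; EF_Imaging = 27+13 = 40
ES_Data extraction = 40; EF_Data extraction = 40+10 = 50
ES_Statistical analysis = 27; EF_Statistical analysis = 27+14 = 41
ES_Replicate run = 41; EF_Replicate run = 41+11 = 52
ES_Write-up = max(EF_Incubation=33, EF_Imaging=40, EF_Data extraction=50, EF_Replicate run=52) = 52; EF_Write-up = 52+15 = 67
Expected project duration μ = 67 weeks. Critical path: Calibration → Run assay → Statistical analysis → Replicate run → Write-up.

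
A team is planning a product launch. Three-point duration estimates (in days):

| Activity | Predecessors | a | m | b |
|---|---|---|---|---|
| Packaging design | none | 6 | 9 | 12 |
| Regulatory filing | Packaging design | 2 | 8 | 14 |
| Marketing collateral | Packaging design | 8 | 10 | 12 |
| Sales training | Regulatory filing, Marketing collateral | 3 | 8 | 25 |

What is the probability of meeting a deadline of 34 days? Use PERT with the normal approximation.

0.902

te_Packaging design = (6 + 4·9 + 12)/6 = 54/6 = 9; σ²_Packaging design = ((12−6)/6)² = 1.000
te_Regulatory filing = (2 + 4·8 + 14)/6 = 48/6 = 8; σ²_Regulatory filing = ((14−2)/6)² = 4.000
te_Marketing collateral = (8 + 4·10 + 12)/6 = 60/6 = 10; σ²_Marketing collateral = ((12−8)/6)² = 0.444
te_Sales training = (3 + 4·8 + 25)/6 = 60/6 = 10; σ²_Sales training = ((25−3)/6)² = 13.444

Forward pass:
ES_Packaging design = 0; EF_Packaging design = 9
ES_Regulatory filing = 9; EF_Regulatory filing = 9+8 = 17
ES_Marketing collateral = 9; EF_Marketing collateral = 9+10 = 19
ES_Sales training = max(EF_Regulatory filing=17, EF_Marketing collateral=19) = 19; EF_Sales training = 19+10 = 29
Expected project duration μ = 29 days. Critical path: Packaging design → Marketing collateral → Sales training.

Variance along critical path = 1.000 + 0.444 + 13.444 = 14.889; σ = √14.889 = 3.859 days.
Z = (34 − 29) / 3.859 = 1.296
P(T ≤ 34) = Φ(1.296) ≈ 0.902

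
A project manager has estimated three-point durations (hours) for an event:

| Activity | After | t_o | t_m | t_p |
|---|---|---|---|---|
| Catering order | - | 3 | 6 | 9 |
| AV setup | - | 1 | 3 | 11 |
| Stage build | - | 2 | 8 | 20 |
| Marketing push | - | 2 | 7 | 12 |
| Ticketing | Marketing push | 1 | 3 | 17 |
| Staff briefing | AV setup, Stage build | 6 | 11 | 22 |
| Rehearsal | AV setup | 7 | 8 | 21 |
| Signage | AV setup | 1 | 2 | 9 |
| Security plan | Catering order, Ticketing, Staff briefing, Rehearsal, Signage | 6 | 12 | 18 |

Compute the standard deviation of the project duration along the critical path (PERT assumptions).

4.48 hours

te_Catering order = (3 + 4·6 + 9)/6 = 36/6 = 6; σ²_Catering order = ((9−3)/6)² = 1.000
te_AV setup = (1 + 4·3 + 11)/6 = 24/6 = 4; σ²_AV setup = ((11−1)/6)² = 2.778
te_Stage build = (2 + 4·8 + 20)/6 = 54/6 = 9; σ²_Stage build = ((20−2)/6)² = 9.000
te_Marketing push = (2 + 4·7 + 12)/6 = 42/6 = 7; σ²_Marketing push = ((12−2)/6)² = 2.778
te_Ticketing = (1 + 4·3 + 17)/6 = 30/6 = 5; σ²_Ticketing = ((17−1)/6)² = 7.111
te_Staff briefing = (6 + 4·11 + 22)/6 = 72/6 = 12; σ²_Staff briefing = ((22−6)/6)² = 7.111
te_Rehearsal = (7 + 4·8 + 21)/6 = 60/6 = 10; σ²_Rehearsal = ((21−7)/6)² = 5.444
te_Signage = (1 + 4·2 + 9)/6 = 18/6 = 3; σ²_Signage = ((9−1)/6)² = 1.778
te_Security plan = (6 + 4·12 + 18)/6 = 72/6 = 12; σ²_Security plan = ((18−6)/6)² = 4.000

Forward pass:
ES_Catering order = 0; EF_Catering order = 6
ES_AV setup = 0; EF_AV setup = 4
ES_Stage build = 0; EF_Stage build = 9
ES_Marketing push = 0; EF_Marketing push = 7
ES_Ticketing = 7; EF_Ticketing = 7+5 = 12
ES_Staff briefing = max(EF_AV setup=4, EF_Stage build=9) = 9; EF_Staff briefing = 9+12 = 21
ES_Rehearsal = 4; EF_Rehearsal = 4+10 = 14
ES_Signage = 4; EF_Signage = 4+3 = 7
ES_Security plan = max(EF_Catering order=6, EF_Ticketing=12, EF_Staff briefing=21, EF_Rehearsal=14, EF_Signage=7) = 21; EF_Security plan = 21+12 = 33
Expected project duration μ = 33 hours. Critical path: Stage build → Staff briefing → Security plan.

Variance along critical path = 9.000 + 7.111 + 4.000 = 20.111
σ = √20.111 = 4.485 hours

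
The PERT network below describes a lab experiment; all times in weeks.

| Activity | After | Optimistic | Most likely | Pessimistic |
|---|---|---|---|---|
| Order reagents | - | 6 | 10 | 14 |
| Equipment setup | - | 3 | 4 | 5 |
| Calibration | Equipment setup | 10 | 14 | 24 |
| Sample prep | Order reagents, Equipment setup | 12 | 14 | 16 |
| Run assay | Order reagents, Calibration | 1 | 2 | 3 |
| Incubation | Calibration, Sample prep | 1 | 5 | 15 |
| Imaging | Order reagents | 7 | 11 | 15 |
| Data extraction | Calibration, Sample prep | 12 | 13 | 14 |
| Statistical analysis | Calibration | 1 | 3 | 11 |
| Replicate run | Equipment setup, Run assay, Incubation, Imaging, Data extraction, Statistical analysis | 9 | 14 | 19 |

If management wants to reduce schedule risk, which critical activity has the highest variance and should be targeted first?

Replicate run

te_Order reagents = (6 + 4·10 + 14)/6 = 60/6 = 10; σ²_Order reagents = ((14−6)/6)² = 1.778
te_Equipment setup = (3 + 4·4 + 5)/6 = 24/6 = 4; σ²_Equipment setup = ((5−3)/6)² = 0.111
te_Calibration = (10 + 4·14 + 24)/6 = 90/6 = 15; σ²_Calibration = ((24−10)/6)² = 5.444
te_Sample prep = (12 + 4·14 + 16)/6 = 84/6 = 14; σ²_Sample prep = ((16−12)/6)² = 0.444
te_Run assay = (1 + 4·2 + 3)/6 = 12/6 = 2; σ²_Run assay = ((3−1)/6)² = 0.111
te_Incubation = (1 + 4·5 + 15)/6 = 36/6 = 6; σ²_Incubation = ((15−1)/6)² = 5.444
te_Imaging = (7 + 4·11 + 15)/6 = 66/6 = 11; σ²_Imaging = ((15−7)/6)² = 1.778
te_Data extraction = (12 + 4·13 + 14)/6 = 78/6 = 13; σ²_Data extraction = ((14−12)/6)² = 0.111
te_Statistical analysis = (1 + 4·3 + 11)/6 = 24/6 = 4; σ²_Statistical analysis = ((11−1)/6)² = 2.778
te_Replicate run = (9 + 4·14 + 19)/6 = 84/6 = 14; σ²_Replicate run = ((19−9)/6)² = 2.778

Forward pass:
ES_Order reagents = 0; EF_Order reagents = 10
ES_Equipment setup = 0; EF_Equipment setup = 4
ES_Calibration = 4; EF_Calibration = 4+15 = 19
ES_Sample prep = max(EF_Order reagents=10, EF_Equipment setup=4) = 10; EF_Sample prep = 10+14 = 24
ES_Run assay = max(EF_Order reagents=10, EF_Calibration=19) = 19; EF_Run assay = 19+2 = 21
ES_Incubation = max(EF_Calibration=19, EF_Sample prep=24) = 24; EF_Incubation = 24+6 = 30
ES_Imaging = 10; EF_Imaging = 10+11 = 21
ES_Data extraction = max(EF_Calibration=19, EF_Sample prep=24) = 24; EF_Data extraction = 24+13 = 37
ES_Statistical analysis = 19; EF_Statistical analysis = 19+4 = 23
ES_Replicate run = max(EF_Equipment setup=4, EF_Run assay=21, EF_Incubation=30, EF_Imaging=21, EF_Data extraction=37, EF_Statistical analysis=23) = 37; EF_Replicate run = 37+14 = 51
Expected project duration μ = 51 weeks. Critical path: Order reagents → Sample prep → Data extraction → Replicate run.

Variances on critical path: σ²_Order reagents=1.778, σ²_Sample prep=0.444, σ²_Data extraction=0.111, σ²_Replicate run=2.778.
Largest is σ²_Replicate run = 2.778.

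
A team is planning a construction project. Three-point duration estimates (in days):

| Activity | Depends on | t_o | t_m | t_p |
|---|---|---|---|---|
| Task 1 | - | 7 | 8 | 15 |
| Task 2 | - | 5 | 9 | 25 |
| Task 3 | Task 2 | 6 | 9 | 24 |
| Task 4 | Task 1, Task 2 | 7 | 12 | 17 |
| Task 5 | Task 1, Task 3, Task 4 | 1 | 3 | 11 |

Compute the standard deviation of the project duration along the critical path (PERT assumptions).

4.08 days

te_Task 1 = (7 + 4·8 + 15)/6 = 54/6 = 9; σ²_Task 1 = ((15−7)/6)² = 1.778
te_Task 2 = (5 + 4·9 + 25)/6 = 66/6 = 11; σ²_Task 2 = ((25−5)/6)² = 11.111
te_Task 3 = (6 + 4·9 + 24)/6 = 66/6 = 11; σ²_Task 3 = ((24−6)/6)² = 9.000
te_Task 4 = (7 + 4·12 + 17)/6 = 72/6 = 12; σ²_Task 4 = ((17−7)/6)² = 2.778
te_Task 5 = (1 + 4·3 + 11)/6 = 24/6 = 4; σ²_Task 5 = ((11−1)/6)² = 2.778

Forward pass:
ES_Task 1 = 0; EF_Task 1 = 9
ES_Task 2 = 0; EF_Task 2 = 11
ES_Task 3 = 11; EF_Task 3 = 11+11 = 22
ES_Task 4 = max(EF_Task 1=9, EF_Task 2=11) = 11; EF_Task 4 = 11+12 = 23
ES_Task 5 = max(EF_Task 1=9, EF_Task 3=22, EF_Task 4=23) = 23; EF_Task 5 = 23+4 = 27
Expected project duration μ = 27 days. Critical path: Task 2 → Task 4 → Task 5.

Variance along critical path = 11.111 + 2.778 + 2.778 = 16.667
σ = √16.667 = 4.082 days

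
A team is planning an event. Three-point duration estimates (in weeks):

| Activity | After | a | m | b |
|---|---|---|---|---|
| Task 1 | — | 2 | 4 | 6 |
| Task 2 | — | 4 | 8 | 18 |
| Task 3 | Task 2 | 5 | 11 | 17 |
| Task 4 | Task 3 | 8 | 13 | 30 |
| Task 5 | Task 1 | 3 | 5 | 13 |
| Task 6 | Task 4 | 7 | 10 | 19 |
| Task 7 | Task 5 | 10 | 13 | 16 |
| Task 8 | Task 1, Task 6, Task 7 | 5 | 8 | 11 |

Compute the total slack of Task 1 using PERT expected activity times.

23 weeks

te_Task 1 = (2 + 4·4 + 6)/6 = 24/6 = 4
te_Task 2 = (4 + 4·8 + 18)/6 = 54/6 = 9
te_Task 3 = (5 + 4·11 + 17)/6 = 66/6 = 11
te_Task 4 = (8 + 4·13 + 30)/6 = 90/6 = 15
te_Task 5 = (3 + 4·5 + 13)/6 = 36/6 = 6
te_Task 6 = (7 + 4·10 + 19)/6 = 66/6 = 11
te_Task 7 = (10 + 4·13 + 16)/6 = 78/6 = 13
te_Task 8 = (5 + 4·8 + 11)/6 = 48/6 = 8

Forward pass:
ES_Task 1 = 0; EF_Task 1 = 4
ES_Task 2 = 0; EF_Task 2 = 9
ES_Task 3 = 9; EF_Task 3 = 9+11 = 20
ES_Task 4 = 20; EF_Task 4 = 20+15 = 35
ES_Task 5 = 4; EF_Task 5 = 4+6 = 10
ES_Task 6 = 35; EF_Task 6 = 35+11 = 46
ES_Task 7 = 10; EF_Task 7 = 10+13 = 23
ES_Task 8 = max(EF_Task 1=4, EF_Task 6=46, EF_Task 7=23) = 46; EF_Task 8 = 46+8 = 54
Expected project duration μ = 54 weeks. Critical path: Task 2 → Task 3 → Task 4 → Task 6 → Task 8.

Backward pass:
LF_Task 8 = 54; LS_Task 8 = 54−8 = 46
LF_Task 7 = LS_Task 8 = 46; LS_Task 7 = 46−13 = 33
LF_Task 6 = LS_Task 8 = 46; LS_Task 6 = 46−11 = 35
LF_Task 5 = LS_Task 7 = 33; LS_Task 5 = 33−6 = 27
LF_Task 4 = LS_Task 6 = 35; LS_Task 4 = 35−15 = 20
LF_Task 3 = LS_Task 4 = 20; LS_Task 3 = 20−11 = 9
LF_Task 2 = LS_Task 3 = 9; LS_Task 2 = 9−9 = 0
LF_Task 1 = min(LS_Task 5=27, LS_Task 8=46) = 27; LS_Task 1 = 27−4 = 23
Slack_Task 1 = LS_Task 1 − ES_Task 1 = 23 − 0 = 23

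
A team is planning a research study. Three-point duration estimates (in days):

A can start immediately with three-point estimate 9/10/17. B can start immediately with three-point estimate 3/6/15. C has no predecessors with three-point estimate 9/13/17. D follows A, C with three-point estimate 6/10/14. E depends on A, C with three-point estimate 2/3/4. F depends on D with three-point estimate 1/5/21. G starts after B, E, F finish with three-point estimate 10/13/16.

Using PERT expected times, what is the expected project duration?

43 days

te_A = (9 + 4·10 + 17)/6 = 66/6 = 11
te_B = (3 + 4·6 + 15)/6 = 42/6 = 7
te_C = (9 + 4·13 + 17)/6 = 78/6 = 13
te_D = (6 + 4·10 + 14)/6 = 60/6 = 10
te_E = (2 + 4·3 + 4)/6 = 18/6 = 3
te_F = (1 + 4·5 + 21)/6 = 42/6 = 7
te_G = (10 + 4·13 + 16)/6 = 78/6 = 13

Forward pass:
ES_A = 0; EF_A = 11
ES_B = 0; EF_B = 7
ES_C = 0; EF_C = 13
ES_D = max(EF_A=11, EF_C=13) = 13; EF_D = 13+10 = 23
ES_E = max(EF_A=11, EF_C=13) = 13; EF_E = 13+3 = 16
ES_F = 23; EF_F = 23+7 = 30
ES_G = max(EF_B=7, EF_E=16, EF_F=30) = 30; EF_G = 30+13 = 43
Expected project duration μ = 43 days. Critical path: C → D → F → G.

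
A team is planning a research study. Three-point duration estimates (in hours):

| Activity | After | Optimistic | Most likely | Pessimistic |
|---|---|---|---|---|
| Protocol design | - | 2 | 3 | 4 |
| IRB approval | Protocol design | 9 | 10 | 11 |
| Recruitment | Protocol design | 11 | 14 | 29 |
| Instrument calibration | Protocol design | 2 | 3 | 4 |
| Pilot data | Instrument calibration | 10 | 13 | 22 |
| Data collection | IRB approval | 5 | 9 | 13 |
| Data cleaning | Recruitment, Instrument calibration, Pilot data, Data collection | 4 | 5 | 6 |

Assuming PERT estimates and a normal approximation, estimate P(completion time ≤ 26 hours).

te_Protocol design = (2 + 4·3 + 4)/6 = 18/6 = 3; σ²_Protocol design = ((4−2)/6)² = 0.111
te_IRB approval = (9 + 4·10 + 11)/6 = 60/6 = 10; σ²_IRB approval = ((11−9)/6)² = 0.111
te_Recruitment = (11 + 4·14 + 29)/6 = 96/6 = 16; σ²_Recruitment = ((29−11)/6)² = 9.000
te_Instrument calibration = (2 + 4·3 + 4)/6 = 18/6 = 3; σ²_Instrument calibration = ((4−2)/6)² = 0.111
te_Pilot data = (10 + 4·13 + 22)/6 = 84/6 = 14; σ²_Pilot data = ((22−10)/6)² = 4.000
te_Data collection = (5 + 4·9 + 13)/6 = 54/6 = 9; σ²_Data collection = ((13−5)/6)² = 1.778
te_Data cleaning = (4 + 4·5 + 6)/6 = 30/6 = 5; σ²_Data cleaning = ((6−4)/6)² = 0.111

Forward pass:
ES_Protocol design = 0; EF_Protocol design = 3
ES_IRB approval = 3; EF_IRB approval = 3+10 = 13
ES_Recruitment = 3; EF_Recruitment = 3+16 = 19
ES_Instrument calibration = 3; EF_Instrument calibration = 3+3 = 6
ES_Pilot data = 6; EF_Pilot data = 6+14 = 20
ES_Data collection = 13; EF_Data collection = 13+9 = 22
ES_Data cleaning = max(EF_Recruitment=19, EF_Instrument calibration=6, EF_Pilot data=20, EF_Data collection=22) = 22; EF_Data cleaning = 22+5 = 27
Expected project duration μ = 27 hours. Critical path: Protocol design → IRB approval → Data collection → Data cleaning.

Variance along critical path = 0.111 + 0.111 + 1.778 + 0.111 = 2.111; σ = √2.111 = 1.453 hours.
Z = (26 − 27) / 1.453 = -0.688
P(T ≤ 26) = Φ(-0.688) ≈ 0.246

0.246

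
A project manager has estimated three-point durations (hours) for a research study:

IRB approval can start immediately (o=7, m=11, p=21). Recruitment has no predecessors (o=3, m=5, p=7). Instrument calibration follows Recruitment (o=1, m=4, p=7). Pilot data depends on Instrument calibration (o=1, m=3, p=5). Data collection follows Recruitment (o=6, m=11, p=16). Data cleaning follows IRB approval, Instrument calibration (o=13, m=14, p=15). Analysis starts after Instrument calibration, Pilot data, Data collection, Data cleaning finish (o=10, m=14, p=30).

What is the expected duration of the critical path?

42 hours

te_IRB approval = (7 + 4·11 + 21)/6 = 72/6 = 12
te_Recruitment = (3 + 4·5 + 7)/6 = 30/6 = 5
te_Instrument calibration = (1 + 4·4 + 7)/6 = 24/6 = 4
te_Pilot data = (1 + 4·3 + 5)/6 = 18/6 = 3
te_Data collection = (6 + 4·11 + 16)/6 = 66/6 = 11
te_Data cleaning = (13 + 4·14 + 15)/6 = 84/6 = 14
te_Analysis = (10 + 4·14 + 30)/6 = 96/6 = 16

Forward pass:
ES_IRB approval = 0; EF_IRB approval = 12
ES_Recruitment = 0; EF_Recruitment = 5
ES_Instrument calibration = 5; EF_Instrument calibration = 5+4 = 9
ES_Pilot data = 9; EF_Pilot data = 9+3 = 12
ES_Data collection = 5; EF_Data collection = 5+11 = 16
ES_Data cleaning = max(EF_IRB approval=12, EF_Instrument calibration=9) = 12; EF_Data cleaning = 12+14 = 26
ES_Analysis = max(EF_Instrument calibration=9, EF_Pilot data=12, EF_Data collection=16, EF_Data cleaning=26) = 26; EF_Analysis = 26+16 = 42
Expected project duration μ = 42 hours. Critical path: IRB approval → Data cleaning → Analysis.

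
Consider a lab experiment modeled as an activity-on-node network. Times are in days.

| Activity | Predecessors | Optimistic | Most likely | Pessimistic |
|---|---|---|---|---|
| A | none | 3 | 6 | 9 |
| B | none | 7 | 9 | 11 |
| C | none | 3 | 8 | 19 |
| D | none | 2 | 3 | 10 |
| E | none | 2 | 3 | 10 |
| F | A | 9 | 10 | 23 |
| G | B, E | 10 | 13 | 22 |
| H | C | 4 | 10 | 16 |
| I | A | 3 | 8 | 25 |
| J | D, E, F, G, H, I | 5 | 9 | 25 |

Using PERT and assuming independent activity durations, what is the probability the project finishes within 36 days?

0.694

te_A = (3 + 4·6 + 9)/6 = 36/6 = 6; σ²_A = ((9−3)/6)² = 1.000
te_B = (7 + 4·9 + 11)/6 = 54/6 = 9; σ²_B = ((11−7)/6)² = 0.444
te_C = (3 + 4·8 + 19)/6 = 54/6 = 9; σ²_C = ((19−3)/6)² = 7.111
te_D = (2 + 4·3 + 10)/6 = 24/6 = 4; σ²_D = ((10−2)/6)² = 1.778
te_E = (2 + 4·3 + 10)/6 = 24/6 = 4; σ²_E = ((10−2)/6)² = 1.778
te_F = (9 + 4·10 + 23)/6 = 72/6 = 12; σ²_F = ((23−9)/6)² = 5.444
te_G = (10 + 4·13 + 22)/6 = 84/6 = 14; σ²_G = ((22−10)/6)² = 4.000
te_H = (4 + 4·10 + 16)/6 = 60/6 = 10; σ²_H = ((16−4)/6)² = 4.000
te_I = (3 + 4·8 + 25)/6 = 60/6 = 10; σ²_I = ((25−3)/6)² = 13.444
te_J = (5 + 4·9 + 25)/6 = 66/6 = 11; σ²_J = ((25−5)/6)² = 11.111

Forward pass:
ES_A = 0; EF_A = 6
ES_B = 0; EF_B = 9
ES_C = 0; EF_C = 9
ES_D = 0; EF_D = 4
ES_E = 0; EF_E = 4
ES_F = 6; EF_F = 6+12 = 18
ES_G = max(EF_B=9, EF_E=4) = 9; EF_G = 9+14 = 23
ES_H = 9; EF_H = 9+10 = 19
ES_I = 6; EF_I = 6+10 = 16
ES_J = max(EF_D=4, EF_E=4, EF_F=18, EF_G=23, EF_H=19, EF_I=16) = 23; EF_J = 23+11 = 34
Expected project duration μ = 34 days. Critical path: B → G → J.

Variance along critical path = 0.444 + 4.000 + 11.111 = 15.556; σ = √15.556 = 3.944 days.
Z = (36 − 34) / 3.944 = 0.507
P(T ≤ 36) = Φ(0.507) ≈ 0.694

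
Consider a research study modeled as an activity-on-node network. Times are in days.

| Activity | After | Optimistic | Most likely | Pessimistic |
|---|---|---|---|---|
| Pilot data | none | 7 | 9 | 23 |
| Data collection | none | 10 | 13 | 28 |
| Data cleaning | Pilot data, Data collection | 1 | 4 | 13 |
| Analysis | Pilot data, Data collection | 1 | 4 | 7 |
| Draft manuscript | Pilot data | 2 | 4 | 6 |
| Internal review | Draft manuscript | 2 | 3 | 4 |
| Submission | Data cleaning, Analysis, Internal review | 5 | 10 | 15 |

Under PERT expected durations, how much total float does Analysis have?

1 days

te_Pilot data = (7 + 4·9 + 23)/6 = 66/6 = 11
te_Data collection = (10 + 4·13 + 28)/6 = 90/6 = 15
te_Data cleaning = (1 + 4·4 + 13)/6 = 30/6 = 5
te_Analysis = (1 + 4·4 + 7)/6 = 24/6 = 4
te_Draft manuscript = (2 + 4·4 + 6)/6 = 24/6 = 4
te_Internal review = (2 + 4·3 + 4)/6 = 18/6 = 3
te_Submission = (5 + 4·10 + 15)/6 = 60/6 = 10

Forward pass:
ES_Pilot data = 0; EF_Pilot data = 11
ES_Data collection = 0; EF_Data collection = 15
ES_Data cleaning = max(EF_Pilot data=11, EF_Data collection=15) = 15; EF_Data cleaning = 15+5 = 20
ES_Analysis = max(EF_Pilot data=11, EF_Data collection=15) = 15; EF_Analysis = 15+4 = 19
ES_Draft manuscript = 11; EF_Draft manuscript = 11+4 = 15
ES_Internal review = 15; EF_Internal review = 15+3 = 18
ES_Submission = max(EF_Data cleaning=20, EF_Analysis=19, EF_Internal review=18) = 20; EF_Submission = 20+10 = 30
Expected project duration μ = 30 days. Critical path: Data collection → Data cleaning → Submission.

Backward pass:
LF_Submission = 30; LS_Submission = 30−10 = 20
LF_Internal review = LS_Submission = 20; LS_Internal review = 20−3 = 17
LF_Draft manuscript = LS_Internal review = 17; LS_Draft manuscript = 17−4 = 13
LF_Analysis = LS_Submission = 20; LS_Analysis = 20−4 = 16
LF_Data cleaning = LS_Submission = 20; LS_Data cleaning = 20−5 = 15
LF_Data collection = min(LS_Data cleaning=15, LS_Analysis=16) = 15; LS_Data collection = 15−15 = 0
LF_Pilot data = min(LS_Data cleaning=15, LS_Analysis=16, LS_Draft manuscript=13) = 13; LS_Pilot data = 13−11 = 2
Slack_Analysis = LS_Analysis − ES_Analysis = 16 − 15 = 1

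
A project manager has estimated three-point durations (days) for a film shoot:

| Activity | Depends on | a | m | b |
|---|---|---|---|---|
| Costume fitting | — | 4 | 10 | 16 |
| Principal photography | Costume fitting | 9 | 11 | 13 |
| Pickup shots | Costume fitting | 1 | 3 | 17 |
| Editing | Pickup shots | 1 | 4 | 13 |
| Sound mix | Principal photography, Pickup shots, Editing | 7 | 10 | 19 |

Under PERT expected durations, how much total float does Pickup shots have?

te_Costume fitting = (4 + 4·10 + 16)/6 = 60/6 = 10
te_Principal photography = (9 + 4·11 + 13)/6 = 66/6 = 11
te_Pickup shots = (1 + 4·3 + 17)/6 = 30/6 = 5
te_Editing = (1 + 4·4 + 13)/6 = 30/6 = 5
te_Sound mix = (7 + 4·10 + 19)/6 = 66/6 = 11

Forward pass:
ES_Costume fitting = 0; EF_Costume fitting = 10
ES_Principal photography = 10; EF_Principal photography = 10+11 = 21
ES_Pickup shots = 10; EF_Pickup shots = 10+5 = 15
ES_Editing = 15; EF_Editing = 15+5 = 20
ES_Sound mix = max(EF_Principal photography=21, EF_Pickup shots=15, EF_Editing=20) = 21; EF_Sound mix = 21+11 = 32
Expected project duration μ = 32 days. Critical path: Costume fitting → Principal photography → Sound mix.

Backward pass:
LF_Sound mix = 32; LS_Sound mix = 32−11 = 21
LF_Editing = LS_Sound mix = 21; LS_Editing = 21−5 = 16
LF_Pickup shots = min(LS_Editing=16, LS_Sound mix=21) = 16; LS_Pickup shots = 16−5 = 11
LF_Principal photography = LS_Sound mix = 21; LS_Principal photography = 21−11 = 10
LF_Costume fitting = min(LS_Principal photography=10, LS_Pickup shots=11) = 10; LS_Costume fitting = 10−10 = 0
Slack_Pickup shots = LS_Pickup shots − ES_Pickup shots = 11 − 10 = 1

1 days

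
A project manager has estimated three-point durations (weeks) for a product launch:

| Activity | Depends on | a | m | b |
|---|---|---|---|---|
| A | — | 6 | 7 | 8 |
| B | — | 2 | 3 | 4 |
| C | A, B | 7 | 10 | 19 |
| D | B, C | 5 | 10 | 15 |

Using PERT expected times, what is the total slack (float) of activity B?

te_A = (6 + 4·7 + 8)/6 = 42/6 = 7
te_B = (2 + 4·3 + 4)/6 = 18/6 = 3
te_C = (7 + 4·10 + 19)/6 = 66/6 = 11
te_D = (5 + 4·10 + 15)/6 = 60/6 = 10

Forward pass:
ES_A = 0; EF_A = 7
ES_B = 0; EF_B = 3
ES_C = max(EF_A=7, EF_B=3) = 7; EF_C = 7+11 = 18
ES_D = max(EF_B=3, EF_C=18) = 18; EF_D = 18+10 = 28
Expected project duration μ = 28 weeks. Critical path: A → C → D.

Backward pass:
LF_D = 28; LS_D = 28−10 = 18
LF_C = LS_D = 18; LS_C = 18−11 = 7
LF_B = min(LS_C=7, LS_D=18) = 7; LS_B = 7−3 = 4
LF_A = LS_C = 7; LS_A = 7−7 = 0
Slack_B = LS_B − ES_B = 4 − 0 = 4

4 weeks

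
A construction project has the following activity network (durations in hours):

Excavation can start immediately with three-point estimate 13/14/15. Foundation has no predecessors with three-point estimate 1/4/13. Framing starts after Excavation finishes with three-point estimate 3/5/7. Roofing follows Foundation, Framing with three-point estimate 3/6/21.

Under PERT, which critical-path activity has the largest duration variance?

Roofing

te_Excavation = (13 + 4·14 + 15)/6 = 84/6 = 14; σ²_Excavation = ((15−13)/6)² = 0.111
te_Foundation = (1 + 4·4 + 13)/6 = 30/6 = 5; σ²_Foundation = ((13−1)/6)² = 4.000
te_Framing = (3 + 4·5 + 7)/6 = 30/6 = 5; σ²_Framing = ((7−3)/6)² = 0.444
te_Roofing = (3 + 4·6 + 21)/6 = 48/6 = 8; σ²_Roofing = ((21−3)/6)² = 9.000

Forward pass:
ES_Excavation = 0; EF_Excavation = 14
ES_Foundation = 0; EF_Foundation = 5
ES_Framing = 14; EF_Framing = 14+5 = 19
ES_Roofing = max(EF_Foundation=5, EF_Framing=19) = 19; EF_Roofing = 19+8 = 27
Expected project duration μ = 27 hours. Critical path: Excavation → Framing → Roofing.

Variances on critical path: σ²_Excavation=0.111, σ²_Framing=0.444, σ²_Roofing=9.000.
Largest is σ²_Roofing = 9.000.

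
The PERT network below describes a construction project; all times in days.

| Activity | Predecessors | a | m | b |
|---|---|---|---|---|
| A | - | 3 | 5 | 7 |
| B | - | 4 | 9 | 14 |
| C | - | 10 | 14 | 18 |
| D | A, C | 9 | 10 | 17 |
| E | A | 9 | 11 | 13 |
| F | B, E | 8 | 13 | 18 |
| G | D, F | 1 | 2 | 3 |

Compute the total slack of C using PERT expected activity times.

4 days

te_A = (3 + 4·5 + 7)/6 = 30/6 = 5
te_B = (4 + 4·9 + 14)/6 = 54/6 = 9
te_C = (10 + 4·14 + 18)/6 = 84/6 = 14
te_D = (9 + 4·10 + 17)/6 = 66/6 = 11
te_E = (9 + 4·11 + 13)/6 = 66/6 = 11
te_F = (8 + 4·13 + 18)/6 = 78/6 = 13
te_G = (1 + 4·2 + 3)/6 = 12/6 = 2

Forward pass:
ES_A = 0; EF_A = 5
ES_B = 0; EF_B = 9
ES_C = 0; EF_C = 14
ES_D = max(EF_A=5, EF_C=14) = 14; EF_D = 14+11 = 25
ES_E = 5; EF_E = 5+11 = 16
ES_F = max(EF_B=9, EF_E=16) = 16; EF_F = 16+13 = 29
ES_G = max(EF_D=25, EF_F=29) = 29; EF_G = 29+2 = 31
Expected project duration μ = 31 days. Critical path: A → E → F → G.

Backward pass:
LF_G = 31; LS_G = 31−2 = 29
LF_F = LS_G = 29; LS_F = 29−13 = 16
LF_E = LS_F = 16; LS_E = 16−11 = 5
LF_D = LS_G = 29; LS_D = 29−11 = 18
LF_C = LS_D = 18; LS_C = 18−14 = 4
LF_B = LS_F = 16; LS_B = 16−9 = 7
LF_A = min(LS_D=18, LS_E=5) = 5; LS_A = 5−5 = 0
Slack_C = LS_C − ES_C = 4 − 0 = 4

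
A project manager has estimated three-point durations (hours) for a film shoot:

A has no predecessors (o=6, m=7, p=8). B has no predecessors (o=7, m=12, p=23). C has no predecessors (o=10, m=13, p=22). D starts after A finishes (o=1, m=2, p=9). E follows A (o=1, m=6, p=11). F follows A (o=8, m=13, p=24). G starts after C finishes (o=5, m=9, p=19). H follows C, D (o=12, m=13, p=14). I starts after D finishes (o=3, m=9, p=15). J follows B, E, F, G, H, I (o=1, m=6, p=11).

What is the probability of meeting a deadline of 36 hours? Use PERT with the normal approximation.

te_A = (6 + 4·7 + 8)/6 = 42/6 = 7; σ²_A = ((8−6)/6)² = 0.111
te_B = (7 + 4·12 + 23)/6 = 78/6 = 13; σ²_B = ((23−7)/6)² = 7.111
te_C = (10 + 4·13 + 22)/6 = 84/6 = 14; σ²_C = ((22−10)/6)² = 4.000
te_D = (1 + 4·2 + 9)/6 = 18/6 = 3; σ²_D = ((9−1)/6)² = 1.778
te_E = (1 + 4·6 + 11)/6 = 36/6 = 6; σ²_E = ((11−1)/6)² = 2.778
te_F = (8 + 4·13 + 24)/6 = 84/6 = 14; σ²_F = ((24−8)/6)² = 7.111
te_G = (5 + 4·9 + 19)/6 = 60/6 = 10; σ²_G = ((19−5)/6)² = 5.444
te_H = (12 + 4·13 + 14)/6 = 78/6 = 13; σ²_H = ((14−12)/6)² = 0.111
te_I = (3 + 4·9 + 15)/6 = 54/6 = 9; σ²_I = ((15−3)/6)² = 4.000
te_J = (1 + 4·6 + 11)/6 = 36/6 = 6; σ²_J = ((11−1)/6)² = 2.778

Forward pass:
ES_A = 0; EF_A = 7
ES_B = 0; EF_B = 13
ES_C = 0; EF_C = 14
ES_D = 7; EF_D = 7+3 = 10
ES_E = 7; EF_E = 7+6 = 13
ES_F = 7; EF_F = 7+14 = 21
ES_G = 14; EF_G = 14+10 = 24
ES_H = max(EF_C=14, EF_D=10) = 14; EF_H = 14+13 = 27
ES_I = 10; EF_I = 10+9 = 19
ES_J = max(EF_B=13, EF_E=13, EF_F=21, EF_G=24, EF_H=27, EF_I=19) = 27; EF_J = 27+6 = 33
Expected project duration μ = 33 hours. Critical path: C → H → J.

Variance along critical path = 4.000 + 0.111 + 2.778 = 6.889; σ = √6.889 = 2.625 hours.
Z = (36 − 33) / 2.625 = 1.143
P(T ≤ 36) = Φ(1.143) ≈ 0.873

0.873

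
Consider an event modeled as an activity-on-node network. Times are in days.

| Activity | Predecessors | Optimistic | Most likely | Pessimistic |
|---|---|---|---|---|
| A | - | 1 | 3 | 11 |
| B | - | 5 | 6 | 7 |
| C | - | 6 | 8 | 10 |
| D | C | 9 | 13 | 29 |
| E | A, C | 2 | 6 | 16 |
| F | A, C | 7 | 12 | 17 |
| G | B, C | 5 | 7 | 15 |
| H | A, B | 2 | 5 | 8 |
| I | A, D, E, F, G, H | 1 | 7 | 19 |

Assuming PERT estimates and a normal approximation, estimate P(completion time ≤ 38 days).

te_A = (1 + 4·3 + 11)/6 = 24/6 = 4; σ²_A = ((11−1)/6)² = 2.778
te_B = (5 + 4·6 + 7)/6 = 36/6 = 6; σ²_B = ((7−5)/6)² = 0.111
te_C = (6 + 4·8 + 10)/6 = 48/6 = 8; σ²_C = ((10−6)/6)² = 0.444
te_D = (9 + 4·13 + 29)/6 = 90/6 = 15; σ²_D = ((29−9)/6)² = 11.111
te_E = (2 + 4·6 + 16)/6 = 42/6 = 7; σ²_E = ((16−2)/6)² = 5.444
te_F = (7 + 4·12 + 17)/6 = 72/6 = 12; σ²_F = ((17−7)/6)² = 2.778
te_G = (5 + 4·7 + 15)/6 = 48/6 = 8; σ²_G = ((15−5)/6)² = 2.778
te_H = (2 + 4·5 + 8)/6 = 30/6 = 5; σ²_H = ((8−2)/6)² = 1.000
te_I = (1 + 4·7 + 19)/6 = 48/6 = 8; σ²_I = ((19−1)/6)² = 9.000

Forward pass:
ES_A = 0; EF_A = 4
ES_B = 0; EF_B = 6
ES_C = 0; EF_C = 8
ES_D = 8; EF_D = 8+15 = 23
ES_E = max(EF_A=4, EF_C=8) = 8; EF_E = 8+7 = 15
ES_F = max(EF_A=4, EF_C=8) = 8; EF_F = 8+12 = 20
ES_G = max(EF_B=6, EF_C=8) = 8; EF_G = 8+8 = 16
ES_H = max(EF_A=4, EF_B=6) = 6; EF_H = 6+5 = 11
ES_I = max(EF_A=4, EF_D=23, EF_E=15, EF_F=20, EF_G=16, EF_H=11) = 23; EF_I = 23+8 = 31
Expected project duration μ = 31 days. Critical path: C → D → I.

Variance along critical path = 0.444 + 11.111 + 9.000 = 20.556; σ = √20.556 = 4.534 days.
Z = (38 − 31) / 4.534 = 1.544
P(T ≤ 38) = Φ(1.544) ≈ 0.939

0.939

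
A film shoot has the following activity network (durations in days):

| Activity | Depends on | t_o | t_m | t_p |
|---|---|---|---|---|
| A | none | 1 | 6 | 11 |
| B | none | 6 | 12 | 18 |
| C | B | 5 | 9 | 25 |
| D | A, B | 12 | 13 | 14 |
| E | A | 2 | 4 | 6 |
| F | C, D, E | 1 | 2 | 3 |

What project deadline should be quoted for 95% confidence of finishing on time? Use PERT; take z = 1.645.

te_A = (1 + 4·6 + 11)/6 = 36/6 = 6; σ²_A = ((11−1)/6)² = 2.778
te_B = (6 + 4·12 + 18)/6 = 72/6 = 12; σ²_B = ((18−6)/6)² = 4.000
te_C = (5 + 4·9 + 25)/6 = 66/6 = 11; σ²_C = ((25−5)/6)² = 11.111
te_D = (12 + 4·13 + 14)/6 = 78/6 = 13; σ²_D = ((14−12)/6)² = 0.111
te_E = (2 + 4·4 + 6)/6 = 24/6 = 4; σ²_E = ((6−2)/6)² = 0.444
te_F = (1 + 4·2 + 3)/6 = 12/6 = 2; σ²_F = ((3−1)/6)² = 0.111

Forward pass:
ES_A = 0; EF_A = 6
ES_B = 0; EF_B = 12
ES_C = 12; EF_C = 12+11 = 23
ES_D = max(EF_A=6, EF_B=12) = 12; EF_D = 12+13 = 25
ES_E = 6; EF_E = 6+4 = 10
ES_F = max(EF_C=23, EF_D=25, EF_E=10) = 25; EF_F = 25+2 = 27
Expected project duration μ = 27 days. Critical path: B → D → F.

Variance along critical path = 4.000 + 0.111 + 0.111 = 4.222; σ = 2.055 days.
D = μ + z·σ = 27 + 1.645·2.055 = 30.4 days

30.4 days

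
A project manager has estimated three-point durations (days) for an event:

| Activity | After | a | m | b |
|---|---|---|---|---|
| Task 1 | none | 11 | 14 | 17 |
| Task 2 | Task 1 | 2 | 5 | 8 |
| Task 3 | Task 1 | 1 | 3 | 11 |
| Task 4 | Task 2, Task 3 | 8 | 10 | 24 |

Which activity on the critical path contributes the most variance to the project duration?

te_Task 1 = (11 + 4·14 + 17)/6 = 84/6 = 14; σ²_Task 1 = ((17−11)/6)² = 1.000
te_Task 2 = (2 + 4·5 + 8)/6 = 30/6 = 5; σ²_Task 2 = ((8−2)/6)² = 1.000
te_Task 3 = (1 + 4·3 + 11)/6 = 24/6 = 4; σ²_Task 3 = ((11−1)/6)² = 2.778
te_Task 4 = (8 + 4·10 + 24)/6 = 72/6 = 12; σ²_Task 4 = ((24−8)/6)² = 7.111

Forward pass:
ES_Task 1 = 0; EF_Task 1 = 14
ES_Task 2 = 14; EF_Task 2 = 14+5 = 19
ES_Task 3 = 14; EF_Task 3 = 14+4 = 18
ES_Task 4 = max(EF_Task 2=19, EF_Task 3=18) = 19; EF_Task 4 = 19+12 = 31
Expected project duration μ = 31 days. Critical path: Task 1 → Task 2 → Task 4.

Variances on critical path: σ²_Task 1=1.000, σ²_Task 2=1.000, σ²_Task 4=7.111.
Largest is σ²_Task 4 = 7.111.

Task 4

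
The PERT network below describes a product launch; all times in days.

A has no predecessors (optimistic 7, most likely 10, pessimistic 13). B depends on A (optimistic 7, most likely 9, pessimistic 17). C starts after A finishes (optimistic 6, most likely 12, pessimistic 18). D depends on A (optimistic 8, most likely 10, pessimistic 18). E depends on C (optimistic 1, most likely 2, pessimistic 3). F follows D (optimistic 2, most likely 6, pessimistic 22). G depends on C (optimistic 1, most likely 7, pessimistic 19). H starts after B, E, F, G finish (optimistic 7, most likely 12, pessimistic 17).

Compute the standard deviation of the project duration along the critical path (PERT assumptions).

te_A = (7 + 4·10 + 13)/6 = 60/6 = 10; σ²_A = ((13−7)/6)² = 1.000
te_B = (7 + 4·9 + 17)/6 = 60/6 = 10; σ²_B = ((17−7)/6)² = 2.778
te_C = (6 + 4·12 + 18)/6 = 72/6 = 12; σ²_C = ((18−6)/6)² = 4.000
te_D = (8 + 4·10 + 18)/6 = 66/6 = 11; σ²_D = ((18−8)/6)² = 2.778
te_E = (1 + 4·2 + 3)/6 = 12/6 = 2; σ²_E = ((3−1)/6)² = 0.111
te_F = (2 + 4·6 + 22)/6 = 48/6 = 8; σ²_F = ((22−2)/6)² = 11.111
te_G = (1 + 4·7 + 19)/6 = 48/6 = 8; σ²_G = ((19−1)/6)² = 9.000
te_H = (7 + 4·12 + 17)/6 = 72/6 = 12; σ²_H = ((17−7)/6)² = 2.778

Forward pass:
ES_A = 0; EF_A = 10
ES_B = 10; EF_B = 10+10 = 20
ES_C = 10; EF_C = 10+12 = 22
ES_D = 10; EF_D = 10+11 = 21
ES_E = 22; EF_E = 22+2 = 24
ES_F = 21; EF_F = 21+8 = 29
ES_G = 22; EF_G = 22+8 = 30
ES_H = max(EF_B=20, EF_E=24, EF_F=29, EF_G=30) = 30; EF_H = 30+12 = 42
Expected project duration μ = 42 days. Critical path: A → C → G → H.

Variance along critical path = 1.000 + 4.000 + 9.000 + 2.778 = 16.778
σ = √16.778 = 4.096 days

4.10 days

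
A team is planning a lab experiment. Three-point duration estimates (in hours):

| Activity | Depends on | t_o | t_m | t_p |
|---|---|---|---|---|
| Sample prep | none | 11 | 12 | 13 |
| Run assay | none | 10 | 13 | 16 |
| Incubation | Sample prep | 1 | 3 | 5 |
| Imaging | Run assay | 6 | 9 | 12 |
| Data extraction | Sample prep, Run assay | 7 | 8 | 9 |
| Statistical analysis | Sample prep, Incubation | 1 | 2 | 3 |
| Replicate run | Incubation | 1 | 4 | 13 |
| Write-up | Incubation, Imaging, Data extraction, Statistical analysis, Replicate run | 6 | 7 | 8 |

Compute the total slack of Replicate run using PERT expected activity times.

te_Sample prep = (11 + 4·12 + 13)/6 = 72/6 = 12
te_Run assay = (10 + 4·13 + 16)/6 = 78/6 = 13
te_Incubation = (1 + 4·3 + 5)/6 = 18/6 = 3
te_Imaging = (6 + 4·9 + 12)/6 = 54/6 = 9
te_Data extraction = (7 + 4·8 + 9)/6 = 48/6 = 8
te_Statistical analysis = (1 + 4·2 + 3)/6 = 12/6 = 2
te_Replicate run = (1 + 4·4 + 13)/6 = 30/6 = 5
te_Write-up = (6 + 4·7 + 8)/6 = 42/6 = 7

Forward pass:
ES_Sample prep = 0; EF_Sample prep = 12
ES_Run assay = 0; EF_Run assay = 13
ES_Incubation = 12; EF_Incubation = 12+3 = 15
ES_Imaging = 13; EF_Imaging = 13+9 = 22
ES_Data extraction = max(EF_Sample prep=12, EF_Run assay=13) = 13; EF_Data extraction = 13+8 = 21
ES_Statistical analysis = max(EF_Sample prep=12, EF_Incubation=15) = 15; EF_Statistical analysis = 15+2 = 17
ES_Replicate run = 15; EF_Replicate run = 15+5 = 20
ES_Write-up = max(EF_Incubation=15, EF_Imaging=22, EF_Data extraction=21, EF_Statistical analysis=17, EF_Replicate run=20) = 22; EF_Write-up = 22+7 = 29
Expected project duration μ = 29 hours. Critical path: Run assay → Imaging → Write-up.

Backward pass:
LF_Write-up = 29; LS_Write-up = 29−7 = 22
LF_Replicate run = LS_Write-up = 22; LS_Replicate run = 22−5 = 17
LF_Statistical analysis = LS_Write-up = 22; LS_Statistical analysis = 22−2 = 20
LF_Data extraction = LS_Write-up = 22; LS_Data extraction = 22−8 = 14
LF_Imaging = LS_Write-up = 22; LS_Imaging = 22−9 = 13
LF_Incubation = min(LS_Statistical analysis=20, LS_Replicate run=17, LS_Write-up=22) = 17; LS_Incubation = 17−3 = 14
LF_Run assay = min(LS_Imaging=13, LS_Data extraction=14) = 13; LS_Run assay = 13−13 = 0
LF_Sample prep = min(LS_Incubation=14, LS_Data extraction=14, LS_Statistical analysis=20) = 14; LS_Sample prep = 14−12 = 2
Slack_Replicate run = LS_Replicate run − ES_Replicate run = 17 − 15 = 2

2 hours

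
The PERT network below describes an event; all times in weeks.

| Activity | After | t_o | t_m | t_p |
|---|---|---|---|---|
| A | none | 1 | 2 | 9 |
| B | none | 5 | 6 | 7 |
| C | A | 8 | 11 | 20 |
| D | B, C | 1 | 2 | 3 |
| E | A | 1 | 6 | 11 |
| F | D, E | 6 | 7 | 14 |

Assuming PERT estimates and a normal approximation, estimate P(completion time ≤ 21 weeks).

0.074

te_A = (1 + 4·2 + 9)/6 = 18/6 = 3; σ²_A = ((9−1)/6)² = 1.778
te_B = (5 + 4·6 + 7)/6 = 36/6 = 6; σ²_B = ((7−5)/6)² = 0.111
te_C = (8 + 4·11 + 20)/6 = 72/6 = 12; σ²_C = ((20−8)/6)² = 4.000
te_D = (1 + 4·2 + 3)/6 = 12/6 = 2; σ²_D = ((3−1)/6)² = 0.111
te_E = (1 + 4·6 + 11)/6 = 36/6 = 6; σ²_E = ((11−1)/6)² = 2.778
te_F = (6 + 4·7 + 14)/6 = 48/6 = 8; σ²_F = ((14−6)/6)² = 1.778

Forward pass:
ES_A = 0; EF_A = 3
ES_B = 0; EF_B = 6
ES_C = 3; EF_C = 3+12 = 15
ES_D = max(EF_B=6, EF_C=15) = 15; EF_D = 15+2 = 17
ES_E = 3; EF_E = 3+6 = 9
ES_F = max(EF_D=17, EF_E=9) = 17; EF_F = 17+8 = 25
Expected project duration μ = 25 weeks. Critical path: A → C → D → F.

Variance along critical path = 1.778 + 4.000 + 0.111 + 1.778 = 7.667; σ = √7.667 = 2.769 weeks.
Z = (21 − 25) / 2.769 = -1.445
P(T ≤ 21) = Φ(-1.445) ≈ 0.074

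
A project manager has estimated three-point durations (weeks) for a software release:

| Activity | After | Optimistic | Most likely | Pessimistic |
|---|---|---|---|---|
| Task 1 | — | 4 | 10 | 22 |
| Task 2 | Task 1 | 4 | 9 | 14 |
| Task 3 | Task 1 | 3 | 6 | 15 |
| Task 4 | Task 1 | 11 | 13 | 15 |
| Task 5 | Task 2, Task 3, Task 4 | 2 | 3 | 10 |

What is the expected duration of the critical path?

28 weeks

te_Task 1 = (4 + 4·10 + 22)/6 = 66/6 = 11
te_Task 2 = (4 + 4·9 + 14)/6 = 54/6 = 9
te_Task 3 = (3 + 4·6 + 15)/6 = 42/6 = 7
te_Task 4 = (11 + 4·13 + 15)/6 = 78/6 = 13
te_Task 5 = (2 + 4·3 + 10)/6 = 24/6 = 4

Forward pass:
ES_Task 1 = 0; EF_Task 1 = 11
ES_Task 2 = 11; EF_Task 2 = 11+9 = 20
ES_Task 3 = 11; EF_Task 3 = 11+7 = 18
ES_Task 4 = 11; EF_Task 4 = 11+13 = 24
ES_Task 5 = max(EF_Task 2=20, EF_Task 3=18, EF_Task 4=24) = 24; EF_Task 5 = 24+4 = 28
Expected project duration μ = 28 weeks. Critical path: Task 1 → Task 4 → Task 5.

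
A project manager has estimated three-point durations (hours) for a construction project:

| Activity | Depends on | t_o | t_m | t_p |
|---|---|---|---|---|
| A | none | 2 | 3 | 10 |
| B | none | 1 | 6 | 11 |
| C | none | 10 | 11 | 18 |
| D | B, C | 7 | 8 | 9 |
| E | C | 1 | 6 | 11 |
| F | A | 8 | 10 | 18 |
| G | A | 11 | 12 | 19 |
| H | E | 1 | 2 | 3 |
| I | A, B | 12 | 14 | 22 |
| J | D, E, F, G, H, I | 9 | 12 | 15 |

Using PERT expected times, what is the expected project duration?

te_A = (2 + 4·3 + 10)/6 = 24/6 = 4
te_B = (1 + 4·6 + 11)/6 = 36/6 = 6
te_C = (10 + 4·11 + 18)/6 = 72/6 = 12
te_D = (7 + 4·8 + 9)/6 = 48/6 = 8
te_E = (1 + 4·6 + 11)/6 = 36/6 = 6
te_F = (8 + 4·10 + 18)/6 = 66/6 = 11
te_G = (11 + 4·12 + 19)/6 = 78/6 = 13
te_H = (1 + 4·2 + 3)/6 = 12/6 = 2
te_I = (12 + 4·14 + 22)/6 = 90/6 = 15
te_J = (9 + 4·12 + 15)/6 = 72/6 = 12

Forward pass:
ES_A = 0; EF_A = 4
ES_B = 0; EF_B = 6
ES_C = 0; EF_C = 12
ES_D = max(EF_B=6, EF_C=12) = 12; EF_D = 12+8 = 20
ES_E = 12; EF_E = 12+6 = 18
ES_F = 4; EF_F = 4+11 = 15
ES_G = 4; EF_G = 4+13 = 17
ES_H = 18; EF_H = 18+2 = 20
ES_I = max(EF_A=4, EF_B=6) = 6; EF_I = 6+15 = 21
ES_J = max(EF_D=20, EF_E=18, EF_F=15, EF_G=17, EF_H=20, EF_I=21) = 21; EF_J = 21+12 = 33
Expected project duration μ = 33 hours. Critical path: B → I → J.

33 hours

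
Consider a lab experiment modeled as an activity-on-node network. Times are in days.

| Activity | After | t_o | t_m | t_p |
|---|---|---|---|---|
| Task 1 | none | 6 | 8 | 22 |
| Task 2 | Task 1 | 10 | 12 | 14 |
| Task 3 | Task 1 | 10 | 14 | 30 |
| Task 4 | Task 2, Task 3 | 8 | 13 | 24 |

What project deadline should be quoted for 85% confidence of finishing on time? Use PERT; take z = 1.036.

te_Task 1 = (6 + 4·8 + 22)/6 = 60/6 = 10; σ²_Task 1 = ((22−6)/6)² = 7.111
te_Task 2 = (10 + 4·12 + 14)/6 = 72/6 = 12; σ²_Task 2 = ((14−10)/6)² = 0.444
te_Task 3 = (10 + 4·14 + 30)/6 = 96/6 = 16; σ²_Task 3 = ((30−10)/6)² = 11.111
te_Task 4 = (8 + 4·13 + 24)/6 = 84/6 = 14; σ²_Task 4 = ((24−8)/6)² = 7.111

Forward pass:
ES_Task 1 = 0; EF_Task 1 = 10
ES_Task 2 = 10; EF_Task 2 = 10+12 = 22
ES_Task 3 = 10; EF_Task 3 = 10+16 = 26
ES_Task 4 = max(EF_Task 2=22, EF_Task 3=26) = 26; EF_Task 4 = 26+14 = 40
Expected project duration μ = 40 days. Critical path: Task 1 → Task 3 → Task 4.

Variance along critical path = 7.111 + 11.111 + 7.111 = 25.333; σ = 5.033 days.
D = μ + z·σ = 40 + 1.036·5.033 = 45.2 days

45.2 days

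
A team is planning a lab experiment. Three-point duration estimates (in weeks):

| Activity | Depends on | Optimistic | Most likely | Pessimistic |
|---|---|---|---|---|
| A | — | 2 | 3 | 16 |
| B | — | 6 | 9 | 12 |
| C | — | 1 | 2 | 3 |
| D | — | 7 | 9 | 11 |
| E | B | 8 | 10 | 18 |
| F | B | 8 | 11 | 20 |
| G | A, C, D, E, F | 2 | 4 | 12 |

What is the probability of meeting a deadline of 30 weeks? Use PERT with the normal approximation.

0.924

te_A = (2 + 4·3 + 16)/6 = 30/6 = 5; σ²_A = ((16−2)/6)² = 5.444
te_B = (6 + 4·9 + 12)/6 = 54/6 = 9; σ²_B = ((12−6)/6)² = 1.000
te_C = (1 + 4·2 + 3)/6 = 12/6 = 2; σ²_C = ((3−1)/6)² = 0.111
te_D = (7 + 4·9 + 11)/6 = 54/6 = 9; σ²_D = ((11−7)/6)² = 0.444
te_E = (8 + 4·10 + 18)/6 = 66/6 = 11; σ²_E = ((18−8)/6)² = 2.778
te_F = (8 + 4·11 + 20)/6 = 72/6 = 12; σ²_F = ((20−8)/6)² = 4.000
te_G = (2 + 4·4 + 12)/6 = 30/6 = 5; σ²_G = ((12−2)/6)² = 2.778

Forward pass:
ES_A = 0; EF_A = 5
ES_B = 0; EF_B = 9
ES_C = 0; EF_C = 2
ES_D = 0; EF_D = 9
ES_E = 9; EF_E = 9+11 = 20
ES_F = 9; EF_F = 9+12 = 21
ES_G = max(EF_A=5, EF_C=2, EF_D=9, EF_E=20, EF_F=21) = 21; EF_G = 21+5 = 26
Expected project duration μ = 26 weeks. Critical path: B → F → G.

Variance along critical path = 1.000 + 4.000 + 2.778 = 7.778; σ = √7.778 = 2.789 weeks.
Z = (30 − 26) / 2.789 = 1.434
P(T ≤ 30) = Φ(1.434) ≈ 0.924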